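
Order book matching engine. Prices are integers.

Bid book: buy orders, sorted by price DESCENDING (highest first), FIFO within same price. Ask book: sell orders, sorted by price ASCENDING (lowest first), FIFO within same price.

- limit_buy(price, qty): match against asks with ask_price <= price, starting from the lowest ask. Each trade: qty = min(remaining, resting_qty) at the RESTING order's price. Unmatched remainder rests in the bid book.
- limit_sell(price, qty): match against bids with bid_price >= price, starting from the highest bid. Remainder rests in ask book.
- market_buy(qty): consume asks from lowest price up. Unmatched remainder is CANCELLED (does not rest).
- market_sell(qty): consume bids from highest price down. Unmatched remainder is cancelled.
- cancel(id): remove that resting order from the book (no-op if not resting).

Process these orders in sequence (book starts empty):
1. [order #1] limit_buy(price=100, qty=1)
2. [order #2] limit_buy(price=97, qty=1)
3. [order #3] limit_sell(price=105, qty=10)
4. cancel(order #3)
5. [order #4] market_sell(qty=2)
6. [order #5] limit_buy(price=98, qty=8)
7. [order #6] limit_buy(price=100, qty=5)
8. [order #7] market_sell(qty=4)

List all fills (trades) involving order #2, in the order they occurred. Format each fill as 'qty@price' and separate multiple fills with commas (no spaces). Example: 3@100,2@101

After op 1 [order #1] limit_buy(price=100, qty=1): fills=none; bids=[#1:1@100] asks=[-]
After op 2 [order #2] limit_buy(price=97, qty=1): fills=none; bids=[#1:1@100 #2:1@97] asks=[-]
After op 3 [order #3] limit_sell(price=105, qty=10): fills=none; bids=[#1:1@100 #2:1@97] asks=[#3:10@105]
After op 4 cancel(order #3): fills=none; bids=[#1:1@100 #2:1@97] asks=[-]
After op 5 [order #4] market_sell(qty=2): fills=#1x#4:1@100 #2x#4:1@97; bids=[-] asks=[-]
After op 6 [order #5] limit_buy(price=98, qty=8): fills=none; bids=[#5:8@98] asks=[-]
After op 7 [order #6] limit_buy(price=100, qty=5): fills=none; bids=[#6:5@100 #5:8@98] asks=[-]
After op 8 [order #7] market_sell(qty=4): fills=#6x#7:4@100; bids=[#6:1@100 #5:8@98] asks=[-]

Answer: 1@97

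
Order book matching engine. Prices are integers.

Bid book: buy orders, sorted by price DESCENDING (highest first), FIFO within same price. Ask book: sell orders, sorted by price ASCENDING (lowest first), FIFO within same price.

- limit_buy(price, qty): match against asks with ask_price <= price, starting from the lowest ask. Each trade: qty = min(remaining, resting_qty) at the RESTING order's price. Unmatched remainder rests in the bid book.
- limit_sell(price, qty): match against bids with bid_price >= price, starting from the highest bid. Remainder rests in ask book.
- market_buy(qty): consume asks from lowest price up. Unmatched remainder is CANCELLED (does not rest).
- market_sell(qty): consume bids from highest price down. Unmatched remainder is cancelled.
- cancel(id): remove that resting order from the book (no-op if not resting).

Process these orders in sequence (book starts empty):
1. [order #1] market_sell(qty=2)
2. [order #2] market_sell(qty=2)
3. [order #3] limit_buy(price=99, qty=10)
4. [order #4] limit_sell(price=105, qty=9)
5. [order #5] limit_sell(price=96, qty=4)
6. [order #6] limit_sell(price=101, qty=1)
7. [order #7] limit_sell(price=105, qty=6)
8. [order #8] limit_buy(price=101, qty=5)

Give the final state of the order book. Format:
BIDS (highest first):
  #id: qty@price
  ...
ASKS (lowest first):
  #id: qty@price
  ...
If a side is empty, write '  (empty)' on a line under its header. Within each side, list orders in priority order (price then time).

After op 1 [order #1] market_sell(qty=2): fills=none; bids=[-] asks=[-]
After op 2 [order #2] market_sell(qty=2): fills=none; bids=[-] asks=[-]
After op 3 [order #3] limit_buy(price=99, qty=10): fills=none; bids=[#3:10@99] asks=[-]
After op 4 [order #4] limit_sell(price=105, qty=9): fills=none; bids=[#3:10@99] asks=[#4:9@105]
After op 5 [order #5] limit_sell(price=96, qty=4): fills=#3x#5:4@99; bids=[#3:6@99] asks=[#4:9@105]
After op 6 [order #6] limit_sell(price=101, qty=1): fills=none; bids=[#3:6@99] asks=[#6:1@101 #4:9@105]
After op 7 [order #7] limit_sell(price=105, qty=6): fills=none; bids=[#3:6@99] asks=[#6:1@101 #4:9@105 #7:6@105]
After op 8 [order #8] limit_buy(price=101, qty=5): fills=#8x#6:1@101; bids=[#8:4@101 #3:6@99] asks=[#4:9@105 #7:6@105]

Answer: BIDS (highest first):
  #8: 4@101
  #3: 6@99
ASKS (lowest first):
  #4: 9@105
  #7: 6@105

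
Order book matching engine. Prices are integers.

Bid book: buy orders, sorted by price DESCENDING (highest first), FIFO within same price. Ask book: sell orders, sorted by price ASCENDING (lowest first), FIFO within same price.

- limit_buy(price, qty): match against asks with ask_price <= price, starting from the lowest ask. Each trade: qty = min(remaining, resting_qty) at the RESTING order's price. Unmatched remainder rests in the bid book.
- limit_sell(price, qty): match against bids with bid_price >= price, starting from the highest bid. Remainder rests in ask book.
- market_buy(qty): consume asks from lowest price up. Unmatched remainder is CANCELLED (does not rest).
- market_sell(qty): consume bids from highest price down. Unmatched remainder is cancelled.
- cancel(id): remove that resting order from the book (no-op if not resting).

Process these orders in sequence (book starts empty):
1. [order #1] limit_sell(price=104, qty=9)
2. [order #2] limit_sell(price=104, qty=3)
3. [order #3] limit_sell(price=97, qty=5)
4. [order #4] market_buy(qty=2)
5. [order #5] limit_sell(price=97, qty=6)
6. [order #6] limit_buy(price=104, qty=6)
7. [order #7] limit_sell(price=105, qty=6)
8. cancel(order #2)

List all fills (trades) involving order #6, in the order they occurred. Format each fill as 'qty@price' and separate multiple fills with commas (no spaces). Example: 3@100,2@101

Answer: 3@97,3@97

Derivation:
After op 1 [order #1] limit_sell(price=104, qty=9): fills=none; bids=[-] asks=[#1:9@104]
After op 2 [order #2] limit_sell(price=104, qty=3): fills=none; bids=[-] asks=[#1:9@104 #2:3@104]
After op 3 [order #3] limit_sell(price=97, qty=5): fills=none; bids=[-] asks=[#3:5@97 #1:9@104 #2:3@104]
After op 4 [order #4] market_buy(qty=2): fills=#4x#3:2@97; bids=[-] asks=[#3:3@97 #1:9@104 #2:3@104]
After op 5 [order #5] limit_sell(price=97, qty=6): fills=none; bids=[-] asks=[#3:3@97 #5:6@97 #1:9@104 #2:3@104]
After op 6 [order #6] limit_buy(price=104, qty=6): fills=#6x#3:3@97 #6x#5:3@97; bids=[-] asks=[#5:3@97 #1:9@104 #2:3@104]
After op 7 [order #7] limit_sell(price=105, qty=6): fills=none; bids=[-] asks=[#5:3@97 #1:9@104 #2:3@104 #7:6@105]
After op 8 cancel(order #2): fills=none; bids=[-] asks=[#5:3@97 #1:9@104 #7:6@105]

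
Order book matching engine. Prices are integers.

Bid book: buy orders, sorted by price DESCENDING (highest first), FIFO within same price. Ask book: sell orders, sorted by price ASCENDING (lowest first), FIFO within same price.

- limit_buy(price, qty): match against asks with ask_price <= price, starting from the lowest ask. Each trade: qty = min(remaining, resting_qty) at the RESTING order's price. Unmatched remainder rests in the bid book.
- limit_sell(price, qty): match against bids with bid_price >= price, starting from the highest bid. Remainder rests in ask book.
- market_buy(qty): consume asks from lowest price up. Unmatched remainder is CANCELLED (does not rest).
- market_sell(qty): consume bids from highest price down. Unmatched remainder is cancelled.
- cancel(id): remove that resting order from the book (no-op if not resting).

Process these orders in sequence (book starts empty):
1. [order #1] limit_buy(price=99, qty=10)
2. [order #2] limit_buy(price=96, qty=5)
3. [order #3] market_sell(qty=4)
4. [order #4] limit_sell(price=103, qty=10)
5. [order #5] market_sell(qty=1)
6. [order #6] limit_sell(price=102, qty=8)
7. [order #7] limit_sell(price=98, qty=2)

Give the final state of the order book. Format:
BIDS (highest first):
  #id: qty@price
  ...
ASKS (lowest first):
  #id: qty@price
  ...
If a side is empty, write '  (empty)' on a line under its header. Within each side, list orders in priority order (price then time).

Answer: BIDS (highest first):
  #1: 3@99
  #2: 5@96
ASKS (lowest first):
  #6: 8@102
  #4: 10@103

Derivation:
After op 1 [order #1] limit_buy(price=99, qty=10): fills=none; bids=[#1:10@99] asks=[-]
After op 2 [order #2] limit_buy(price=96, qty=5): fills=none; bids=[#1:10@99 #2:5@96] asks=[-]
After op 3 [order #3] market_sell(qty=4): fills=#1x#3:4@99; bids=[#1:6@99 #2:5@96] asks=[-]
After op 4 [order #4] limit_sell(price=103, qty=10): fills=none; bids=[#1:6@99 #2:5@96] asks=[#4:10@103]
After op 5 [order #5] market_sell(qty=1): fills=#1x#5:1@99; bids=[#1:5@99 #2:5@96] asks=[#4:10@103]
After op 6 [order #6] limit_sell(price=102, qty=8): fills=none; bids=[#1:5@99 #2:5@96] asks=[#6:8@102 #4:10@103]
After op 7 [order #7] limit_sell(price=98, qty=2): fills=#1x#7:2@99; bids=[#1:3@99 #2:5@96] asks=[#6:8@102 #4:10@103]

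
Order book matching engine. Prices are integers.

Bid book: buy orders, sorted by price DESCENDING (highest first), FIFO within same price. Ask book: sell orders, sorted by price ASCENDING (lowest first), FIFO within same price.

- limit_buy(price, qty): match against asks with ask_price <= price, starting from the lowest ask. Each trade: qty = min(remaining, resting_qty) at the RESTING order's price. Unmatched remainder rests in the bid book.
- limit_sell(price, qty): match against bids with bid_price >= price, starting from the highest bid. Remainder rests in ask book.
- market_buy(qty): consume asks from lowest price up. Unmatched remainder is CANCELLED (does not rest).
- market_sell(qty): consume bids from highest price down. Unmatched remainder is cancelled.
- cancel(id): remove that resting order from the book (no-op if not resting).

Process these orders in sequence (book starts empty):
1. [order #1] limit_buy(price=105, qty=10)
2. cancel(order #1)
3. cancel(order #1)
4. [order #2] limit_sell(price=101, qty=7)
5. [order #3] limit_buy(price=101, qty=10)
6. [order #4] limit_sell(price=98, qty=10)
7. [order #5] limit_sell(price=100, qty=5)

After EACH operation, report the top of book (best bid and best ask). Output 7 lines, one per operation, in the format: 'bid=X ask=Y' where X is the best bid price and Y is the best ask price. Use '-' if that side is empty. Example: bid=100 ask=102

After op 1 [order #1] limit_buy(price=105, qty=10): fills=none; bids=[#1:10@105] asks=[-]
After op 2 cancel(order #1): fills=none; bids=[-] asks=[-]
After op 3 cancel(order #1): fills=none; bids=[-] asks=[-]
After op 4 [order #2] limit_sell(price=101, qty=7): fills=none; bids=[-] asks=[#2:7@101]
After op 5 [order #3] limit_buy(price=101, qty=10): fills=#3x#2:7@101; bids=[#3:3@101] asks=[-]
After op 6 [order #4] limit_sell(price=98, qty=10): fills=#3x#4:3@101; bids=[-] asks=[#4:7@98]
After op 7 [order #5] limit_sell(price=100, qty=5): fills=none; bids=[-] asks=[#4:7@98 #5:5@100]

Answer: bid=105 ask=-
bid=- ask=-
bid=- ask=-
bid=- ask=101
bid=101 ask=-
bid=- ask=98
bid=- ask=98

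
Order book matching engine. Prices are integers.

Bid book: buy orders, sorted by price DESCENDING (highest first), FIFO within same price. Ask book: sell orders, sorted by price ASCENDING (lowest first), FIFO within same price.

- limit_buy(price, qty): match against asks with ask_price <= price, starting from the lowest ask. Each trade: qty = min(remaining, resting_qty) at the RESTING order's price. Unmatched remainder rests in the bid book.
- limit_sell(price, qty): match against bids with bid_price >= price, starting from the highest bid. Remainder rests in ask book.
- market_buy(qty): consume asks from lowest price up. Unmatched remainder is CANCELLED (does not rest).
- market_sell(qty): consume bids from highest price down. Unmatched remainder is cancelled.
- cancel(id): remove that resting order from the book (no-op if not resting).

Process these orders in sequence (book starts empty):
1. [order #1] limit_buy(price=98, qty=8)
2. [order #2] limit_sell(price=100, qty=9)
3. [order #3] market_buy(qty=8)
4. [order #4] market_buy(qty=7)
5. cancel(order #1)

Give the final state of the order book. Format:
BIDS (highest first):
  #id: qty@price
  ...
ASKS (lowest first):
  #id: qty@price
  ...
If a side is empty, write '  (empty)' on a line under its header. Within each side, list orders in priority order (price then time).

After op 1 [order #1] limit_buy(price=98, qty=8): fills=none; bids=[#1:8@98] asks=[-]
After op 2 [order #2] limit_sell(price=100, qty=9): fills=none; bids=[#1:8@98] asks=[#2:9@100]
After op 3 [order #3] market_buy(qty=8): fills=#3x#2:8@100; bids=[#1:8@98] asks=[#2:1@100]
After op 4 [order #4] market_buy(qty=7): fills=#4x#2:1@100; bids=[#1:8@98] asks=[-]
After op 5 cancel(order #1): fills=none; bids=[-] asks=[-]

Answer: BIDS (highest first):
  (empty)
ASKS (lowest first):
  (empty)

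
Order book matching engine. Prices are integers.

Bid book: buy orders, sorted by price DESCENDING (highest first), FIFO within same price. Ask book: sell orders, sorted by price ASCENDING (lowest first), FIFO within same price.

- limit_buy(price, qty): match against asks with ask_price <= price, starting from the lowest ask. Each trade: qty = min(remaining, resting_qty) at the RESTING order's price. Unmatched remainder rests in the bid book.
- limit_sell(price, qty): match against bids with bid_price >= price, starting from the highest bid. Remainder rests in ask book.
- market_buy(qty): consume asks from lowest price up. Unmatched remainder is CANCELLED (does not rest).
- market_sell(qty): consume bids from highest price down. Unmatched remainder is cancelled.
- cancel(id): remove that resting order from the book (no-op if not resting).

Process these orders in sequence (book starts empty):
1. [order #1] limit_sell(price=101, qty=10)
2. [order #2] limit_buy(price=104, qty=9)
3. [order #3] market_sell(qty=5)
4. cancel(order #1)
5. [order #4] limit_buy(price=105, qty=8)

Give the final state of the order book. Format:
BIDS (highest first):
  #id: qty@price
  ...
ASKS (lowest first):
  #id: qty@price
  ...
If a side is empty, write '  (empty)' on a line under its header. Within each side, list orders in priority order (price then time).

Answer: BIDS (highest first):
  #4: 8@105
ASKS (lowest first):
  (empty)

Derivation:
After op 1 [order #1] limit_sell(price=101, qty=10): fills=none; bids=[-] asks=[#1:10@101]
After op 2 [order #2] limit_buy(price=104, qty=9): fills=#2x#1:9@101; bids=[-] asks=[#1:1@101]
After op 3 [order #3] market_sell(qty=5): fills=none; bids=[-] asks=[#1:1@101]
After op 4 cancel(order #1): fills=none; bids=[-] asks=[-]
After op 5 [order #4] limit_buy(price=105, qty=8): fills=none; bids=[#4:8@105] asks=[-]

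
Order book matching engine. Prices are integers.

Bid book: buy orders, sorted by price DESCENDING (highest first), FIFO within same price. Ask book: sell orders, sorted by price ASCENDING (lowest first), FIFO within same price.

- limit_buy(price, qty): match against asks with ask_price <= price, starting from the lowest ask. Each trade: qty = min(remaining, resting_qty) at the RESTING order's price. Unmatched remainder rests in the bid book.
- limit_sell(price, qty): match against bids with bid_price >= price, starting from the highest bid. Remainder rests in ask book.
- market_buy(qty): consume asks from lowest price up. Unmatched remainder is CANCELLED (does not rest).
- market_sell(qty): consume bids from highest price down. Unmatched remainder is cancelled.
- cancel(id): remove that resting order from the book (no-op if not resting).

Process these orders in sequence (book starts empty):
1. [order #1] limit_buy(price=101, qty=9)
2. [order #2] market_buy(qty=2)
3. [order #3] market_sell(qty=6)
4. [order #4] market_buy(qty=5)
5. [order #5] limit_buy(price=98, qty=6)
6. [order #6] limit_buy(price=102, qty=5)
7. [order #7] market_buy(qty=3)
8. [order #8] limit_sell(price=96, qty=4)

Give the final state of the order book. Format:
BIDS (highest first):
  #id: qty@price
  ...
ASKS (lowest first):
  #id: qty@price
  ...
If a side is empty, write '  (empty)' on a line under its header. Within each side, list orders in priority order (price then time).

After op 1 [order #1] limit_buy(price=101, qty=9): fills=none; bids=[#1:9@101] asks=[-]
After op 2 [order #2] market_buy(qty=2): fills=none; bids=[#1:9@101] asks=[-]
After op 3 [order #3] market_sell(qty=6): fills=#1x#3:6@101; bids=[#1:3@101] asks=[-]
After op 4 [order #4] market_buy(qty=5): fills=none; bids=[#1:3@101] asks=[-]
After op 5 [order #5] limit_buy(price=98, qty=6): fills=none; bids=[#1:3@101 #5:6@98] asks=[-]
After op 6 [order #6] limit_buy(price=102, qty=5): fills=none; bids=[#6:5@102 #1:3@101 #5:6@98] asks=[-]
After op 7 [order #7] market_buy(qty=3): fills=none; bids=[#6:5@102 #1:3@101 #5:6@98] asks=[-]
After op 8 [order #8] limit_sell(price=96, qty=4): fills=#6x#8:4@102; bids=[#6:1@102 #1:3@101 #5:6@98] asks=[-]

Answer: BIDS (highest first):
  #6: 1@102
  #1: 3@101
  #5: 6@98
ASKS (lowest first):
  (empty)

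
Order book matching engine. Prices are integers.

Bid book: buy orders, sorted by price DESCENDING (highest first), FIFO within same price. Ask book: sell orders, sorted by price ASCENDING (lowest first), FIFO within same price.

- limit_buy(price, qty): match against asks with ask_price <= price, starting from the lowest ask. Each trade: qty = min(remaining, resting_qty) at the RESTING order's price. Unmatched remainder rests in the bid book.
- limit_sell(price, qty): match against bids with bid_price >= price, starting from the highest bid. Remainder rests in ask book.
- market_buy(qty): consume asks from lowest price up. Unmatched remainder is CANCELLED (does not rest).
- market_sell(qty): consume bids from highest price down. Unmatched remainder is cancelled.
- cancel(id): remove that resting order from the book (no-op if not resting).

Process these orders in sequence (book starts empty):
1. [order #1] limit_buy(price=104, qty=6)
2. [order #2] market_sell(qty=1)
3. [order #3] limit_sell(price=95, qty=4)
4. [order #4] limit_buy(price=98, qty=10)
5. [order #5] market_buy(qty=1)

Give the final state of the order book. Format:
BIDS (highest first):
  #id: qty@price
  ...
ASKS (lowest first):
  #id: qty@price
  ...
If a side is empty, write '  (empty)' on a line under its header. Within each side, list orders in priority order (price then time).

After op 1 [order #1] limit_buy(price=104, qty=6): fills=none; bids=[#1:6@104] asks=[-]
After op 2 [order #2] market_sell(qty=1): fills=#1x#2:1@104; bids=[#1:5@104] asks=[-]
After op 3 [order #3] limit_sell(price=95, qty=4): fills=#1x#3:4@104; bids=[#1:1@104] asks=[-]
After op 4 [order #4] limit_buy(price=98, qty=10): fills=none; bids=[#1:1@104 #4:10@98] asks=[-]
After op 5 [order #5] market_buy(qty=1): fills=none; bids=[#1:1@104 #4:10@98] asks=[-]

Answer: BIDS (highest first):
  #1: 1@104
  #4: 10@98
ASKS (lowest first):
  (empty)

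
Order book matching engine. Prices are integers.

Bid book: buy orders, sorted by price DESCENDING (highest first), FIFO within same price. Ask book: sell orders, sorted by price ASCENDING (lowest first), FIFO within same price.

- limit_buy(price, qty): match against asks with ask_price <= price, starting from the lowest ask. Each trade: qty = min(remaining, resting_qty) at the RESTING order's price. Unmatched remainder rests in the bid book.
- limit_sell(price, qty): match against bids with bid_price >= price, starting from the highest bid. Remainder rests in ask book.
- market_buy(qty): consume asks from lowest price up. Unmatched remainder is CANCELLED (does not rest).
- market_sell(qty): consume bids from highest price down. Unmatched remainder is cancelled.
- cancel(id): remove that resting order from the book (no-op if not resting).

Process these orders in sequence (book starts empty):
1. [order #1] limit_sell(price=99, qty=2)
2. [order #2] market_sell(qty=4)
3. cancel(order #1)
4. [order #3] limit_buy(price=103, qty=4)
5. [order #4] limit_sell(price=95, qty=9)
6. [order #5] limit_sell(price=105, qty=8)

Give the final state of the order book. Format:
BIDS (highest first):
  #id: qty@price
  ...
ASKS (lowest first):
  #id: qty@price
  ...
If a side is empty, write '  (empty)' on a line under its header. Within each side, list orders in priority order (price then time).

After op 1 [order #1] limit_sell(price=99, qty=2): fills=none; bids=[-] asks=[#1:2@99]
After op 2 [order #2] market_sell(qty=4): fills=none; bids=[-] asks=[#1:2@99]
After op 3 cancel(order #1): fills=none; bids=[-] asks=[-]
After op 4 [order #3] limit_buy(price=103, qty=4): fills=none; bids=[#3:4@103] asks=[-]
After op 5 [order #4] limit_sell(price=95, qty=9): fills=#3x#4:4@103; bids=[-] asks=[#4:5@95]
After op 6 [order #5] limit_sell(price=105, qty=8): fills=none; bids=[-] asks=[#4:5@95 #5:8@105]

Answer: BIDS (highest first):
  (empty)
ASKS (lowest first):
  #4: 5@95
  #5: 8@105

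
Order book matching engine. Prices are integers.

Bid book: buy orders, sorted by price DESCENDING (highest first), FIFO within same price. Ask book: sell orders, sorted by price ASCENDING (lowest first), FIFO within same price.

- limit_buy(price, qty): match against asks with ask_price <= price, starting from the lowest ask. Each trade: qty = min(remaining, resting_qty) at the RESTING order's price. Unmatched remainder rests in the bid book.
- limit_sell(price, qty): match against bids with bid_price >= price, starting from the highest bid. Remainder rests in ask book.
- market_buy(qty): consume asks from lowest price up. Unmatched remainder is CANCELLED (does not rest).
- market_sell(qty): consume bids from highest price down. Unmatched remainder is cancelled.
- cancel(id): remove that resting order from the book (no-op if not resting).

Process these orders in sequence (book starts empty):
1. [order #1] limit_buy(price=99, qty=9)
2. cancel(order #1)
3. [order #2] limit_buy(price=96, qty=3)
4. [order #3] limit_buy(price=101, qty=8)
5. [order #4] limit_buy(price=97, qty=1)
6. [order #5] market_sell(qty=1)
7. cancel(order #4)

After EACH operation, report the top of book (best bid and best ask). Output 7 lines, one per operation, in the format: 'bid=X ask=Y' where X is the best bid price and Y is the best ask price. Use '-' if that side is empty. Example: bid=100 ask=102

After op 1 [order #1] limit_buy(price=99, qty=9): fills=none; bids=[#1:9@99] asks=[-]
After op 2 cancel(order #1): fills=none; bids=[-] asks=[-]
After op 3 [order #2] limit_buy(price=96, qty=3): fills=none; bids=[#2:3@96] asks=[-]
After op 4 [order #3] limit_buy(price=101, qty=8): fills=none; bids=[#3:8@101 #2:3@96] asks=[-]
After op 5 [order #4] limit_buy(price=97, qty=1): fills=none; bids=[#3:8@101 #4:1@97 #2:3@96] asks=[-]
After op 6 [order #5] market_sell(qty=1): fills=#3x#5:1@101; bids=[#3:7@101 #4:1@97 #2:3@96] asks=[-]
After op 7 cancel(order #4): fills=none; bids=[#3:7@101 #2:3@96] asks=[-]

Answer: bid=99 ask=-
bid=- ask=-
bid=96 ask=-
bid=101 ask=-
bid=101 ask=-
bid=101 ask=-
bid=101 ask=-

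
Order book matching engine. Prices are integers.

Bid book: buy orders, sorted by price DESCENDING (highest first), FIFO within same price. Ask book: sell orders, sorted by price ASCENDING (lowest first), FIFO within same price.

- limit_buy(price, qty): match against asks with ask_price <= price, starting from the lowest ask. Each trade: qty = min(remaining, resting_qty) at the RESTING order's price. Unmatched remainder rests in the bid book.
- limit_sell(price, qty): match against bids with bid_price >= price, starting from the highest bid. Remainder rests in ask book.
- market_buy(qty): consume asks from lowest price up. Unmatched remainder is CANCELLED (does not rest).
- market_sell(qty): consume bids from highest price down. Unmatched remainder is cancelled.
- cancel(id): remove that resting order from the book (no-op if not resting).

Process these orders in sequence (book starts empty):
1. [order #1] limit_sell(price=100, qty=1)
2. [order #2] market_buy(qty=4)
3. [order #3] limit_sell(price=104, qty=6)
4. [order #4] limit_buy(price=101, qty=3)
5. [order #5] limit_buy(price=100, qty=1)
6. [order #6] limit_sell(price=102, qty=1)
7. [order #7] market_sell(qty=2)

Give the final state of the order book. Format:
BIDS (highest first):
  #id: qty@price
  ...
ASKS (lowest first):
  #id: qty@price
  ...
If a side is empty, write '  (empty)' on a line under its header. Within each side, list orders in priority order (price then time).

After op 1 [order #1] limit_sell(price=100, qty=1): fills=none; bids=[-] asks=[#1:1@100]
After op 2 [order #2] market_buy(qty=4): fills=#2x#1:1@100; bids=[-] asks=[-]
After op 3 [order #3] limit_sell(price=104, qty=6): fills=none; bids=[-] asks=[#3:6@104]
After op 4 [order #4] limit_buy(price=101, qty=3): fills=none; bids=[#4:3@101] asks=[#3:6@104]
After op 5 [order #5] limit_buy(price=100, qty=1): fills=none; bids=[#4:3@101 #5:1@100] asks=[#3:6@104]
After op 6 [order #6] limit_sell(price=102, qty=1): fills=none; bids=[#4:3@101 #5:1@100] asks=[#6:1@102 #3:6@104]
After op 7 [order #7] market_sell(qty=2): fills=#4x#7:2@101; bids=[#4:1@101 #5:1@100] asks=[#6:1@102 #3:6@104]

Answer: BIDS (highest first):
  #4: 1@101
  #5: 1@100
ASKS (lowest first):
  #6: 1@102
  #3: 6@104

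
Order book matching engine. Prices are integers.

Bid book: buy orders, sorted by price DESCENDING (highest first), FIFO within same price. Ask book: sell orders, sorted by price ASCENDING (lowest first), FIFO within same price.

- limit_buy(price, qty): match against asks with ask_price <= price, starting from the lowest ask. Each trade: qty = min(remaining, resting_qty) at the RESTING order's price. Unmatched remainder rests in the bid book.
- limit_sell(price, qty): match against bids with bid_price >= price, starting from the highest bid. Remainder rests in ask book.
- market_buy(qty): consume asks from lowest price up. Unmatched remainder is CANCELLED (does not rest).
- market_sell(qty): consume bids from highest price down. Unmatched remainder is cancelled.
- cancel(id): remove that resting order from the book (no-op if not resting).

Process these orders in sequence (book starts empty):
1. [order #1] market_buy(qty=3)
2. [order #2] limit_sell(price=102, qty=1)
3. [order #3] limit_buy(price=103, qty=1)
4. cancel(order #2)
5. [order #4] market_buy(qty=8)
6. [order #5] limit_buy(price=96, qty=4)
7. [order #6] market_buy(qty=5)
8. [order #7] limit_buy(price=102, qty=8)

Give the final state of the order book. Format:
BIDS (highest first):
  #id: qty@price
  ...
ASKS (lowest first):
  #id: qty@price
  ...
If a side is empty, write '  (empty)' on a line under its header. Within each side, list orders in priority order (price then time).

Answer: BIDS (highest first):
  #7: 8@102
  #5: 4@96
ASKS (lowest first):
  (empty)

Derivation:
After op 1 [order #1] market_buy(qty=3): fills=none; bids=[-] asks=[-]
After op 2 [order #2] limit_sell(price=102, qty=1): fills=none; bids=[-] asks=[#2:1@102]
After op 3 [order #3] limit_buy(price=103, qty=1): fills=#3x#2:1@102; bids=[-] asks=[-]
After op 4 cancel(order #2): fills=none; bids=[-] asks=[-]
After op 5 [order #4] market_buy(qty=8): fills=none; bids=[-] asks=[-]
After op 6 [order #5] limit_buy(price=96, qty=4): fills=none; bids=[#5:4@96] asks=[-]
After op 7 [order #6] market_buy(qty=5): fills=none; bids=[#5:4@96] asks=[-]
After op 8 [order #7] limit_buy(price=102, qty=8): fills=none; bids=[#7:8@102 #5:4@96] asks=[-]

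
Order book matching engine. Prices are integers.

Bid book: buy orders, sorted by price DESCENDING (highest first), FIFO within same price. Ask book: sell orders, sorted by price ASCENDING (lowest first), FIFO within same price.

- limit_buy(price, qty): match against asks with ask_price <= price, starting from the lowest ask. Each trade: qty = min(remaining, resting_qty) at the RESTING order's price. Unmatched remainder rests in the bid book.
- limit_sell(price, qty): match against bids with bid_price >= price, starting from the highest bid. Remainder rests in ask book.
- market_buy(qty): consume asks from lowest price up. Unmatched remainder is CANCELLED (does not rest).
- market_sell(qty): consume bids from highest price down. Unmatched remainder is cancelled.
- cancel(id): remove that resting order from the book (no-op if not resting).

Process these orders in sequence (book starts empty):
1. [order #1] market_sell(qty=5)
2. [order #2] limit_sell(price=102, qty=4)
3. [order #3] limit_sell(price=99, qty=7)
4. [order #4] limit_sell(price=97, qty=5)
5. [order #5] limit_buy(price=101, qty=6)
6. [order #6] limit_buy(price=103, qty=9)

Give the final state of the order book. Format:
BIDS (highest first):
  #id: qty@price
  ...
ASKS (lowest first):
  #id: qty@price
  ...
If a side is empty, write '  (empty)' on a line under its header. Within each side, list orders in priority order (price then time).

Answer: BIDS (highest first):
  (empty)
ASKS (lowest first):
  #2: 1@102

Derivation:
After op 1 [order #1] market_sell(qty=5): fills=none; bids=[-] asks=[-]
After op 2 [order #2] limit_sell(price=102, qty=4): fills=none; bids=[-] asks=[#2:4@102]
After op 3 [order #3] limit_sell(price=99, qty=7): fills=none; bids=[-] asks=[#3:7@99 #2:4@102]
After op 4 [order #4] limit_sell(price=97, qty=5): fills=none; bids=[-] asks=[#4:5@97 #3:7@99 #2:4@102]
After op 5 [order #5] limit_buy(price=101, qty=6): fills=#5x#4:5@97 #5x#3:1@99; bids=[-] asks=[#3:6@99 #2:4@102]
After op 6 [order #6] limit_buy(price=103, qty=9): fills=#6x#3:6@99 #6x#2:3@102; bids=[-] asks=[#2:1@102]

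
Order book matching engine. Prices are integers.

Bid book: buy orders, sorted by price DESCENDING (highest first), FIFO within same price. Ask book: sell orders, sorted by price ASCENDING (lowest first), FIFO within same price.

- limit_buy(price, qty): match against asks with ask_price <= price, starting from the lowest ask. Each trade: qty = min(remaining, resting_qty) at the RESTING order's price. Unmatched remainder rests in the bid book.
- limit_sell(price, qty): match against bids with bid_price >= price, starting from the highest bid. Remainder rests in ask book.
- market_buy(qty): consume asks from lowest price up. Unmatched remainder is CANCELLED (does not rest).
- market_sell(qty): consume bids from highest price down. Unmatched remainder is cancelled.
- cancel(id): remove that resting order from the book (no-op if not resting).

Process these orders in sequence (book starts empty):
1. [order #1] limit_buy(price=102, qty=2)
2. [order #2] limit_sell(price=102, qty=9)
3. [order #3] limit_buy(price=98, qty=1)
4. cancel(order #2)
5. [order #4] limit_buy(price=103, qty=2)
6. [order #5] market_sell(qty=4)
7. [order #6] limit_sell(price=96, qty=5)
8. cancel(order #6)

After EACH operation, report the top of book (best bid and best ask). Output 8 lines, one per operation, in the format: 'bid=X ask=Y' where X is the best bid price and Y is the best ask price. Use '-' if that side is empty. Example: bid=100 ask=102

Answer: bid=102 ask=-
bid=- ask=102
bid=98 ask=102
bid=98 ask=-
bid=103 ask=-
bid=- ask=-
bid=- ask=96
bid=- ask=-

Derivation:
After op 1 [order #1] limit_buy(price=102, qty=2): fills=none; bids=[#1:2@102] asks=[-]
After op 2 [order #2] limit_sell(price=102, qty=9): fills=#1x#2:2@102; bids=[-] asks=[#2:7@102]
After op 3 [order #3] limit_buy(price=98, qty=1): fills=none; bids=[#3:1@98] asks=[#2:7@102]
After op 4 cancel(order #2): fills=none; bids=[#3:1@98] asks=[-]
After op 5 [order #4] limit_buy(price=103, qty=2): fills=none; bids=[#4:2@103 #3:1@98] asks=[-]
After op 6 [order #5] market_sell(qty=4): fills=#4x#5:2@103 #3x#5:1@98; bids=[-] asks=[-]
After op 7 [order #6] limit_sell(price=96, qty=5): fills=none; bids=[-] asks=[#6:5@96]
After op 8 cancel(order #6): fills=none; bids=[-] asks=[-]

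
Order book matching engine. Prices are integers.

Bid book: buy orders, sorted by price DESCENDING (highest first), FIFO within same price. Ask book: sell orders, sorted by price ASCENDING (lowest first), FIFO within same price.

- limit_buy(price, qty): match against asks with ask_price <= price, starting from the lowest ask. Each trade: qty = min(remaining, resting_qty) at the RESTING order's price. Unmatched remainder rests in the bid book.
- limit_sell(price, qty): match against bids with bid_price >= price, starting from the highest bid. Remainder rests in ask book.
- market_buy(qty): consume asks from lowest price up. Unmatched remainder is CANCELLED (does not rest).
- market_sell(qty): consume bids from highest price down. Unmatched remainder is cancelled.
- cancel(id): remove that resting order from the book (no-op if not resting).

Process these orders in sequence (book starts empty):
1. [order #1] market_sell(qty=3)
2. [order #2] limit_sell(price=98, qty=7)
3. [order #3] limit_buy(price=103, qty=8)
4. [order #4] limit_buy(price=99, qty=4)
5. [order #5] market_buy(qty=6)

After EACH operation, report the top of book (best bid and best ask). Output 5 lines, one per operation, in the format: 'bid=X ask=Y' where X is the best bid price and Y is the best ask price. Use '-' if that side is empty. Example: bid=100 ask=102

Answer: bid=- ask=-
bid=- ask=98
bid=103 ask=-
bid=103 ask=-
bid=103 ask=-

Derivation:
After op 1 [order #1] market_sell(qty=3): fills=none; bids=[-] asks=[-]
After op 2 [order #2] limit_sell(price=98, qty=7): fills=none; bids=[-] asks=[#2:7@98]
After op 3 [order #3] limit_buy(price=103, qty=8): fills=#3x#2:7@98; bids=[#3:1@103] asks=[-]
After op 4 [order #4] limit_buy(price=99, qty=4): fills=none; bids=[#3:1@103 #4:4@99] asks=[-]
After op 5 [order #5] market_buy(qty=6): fills=none; bids=[#3:1@103 #4:4@99] asks=[-]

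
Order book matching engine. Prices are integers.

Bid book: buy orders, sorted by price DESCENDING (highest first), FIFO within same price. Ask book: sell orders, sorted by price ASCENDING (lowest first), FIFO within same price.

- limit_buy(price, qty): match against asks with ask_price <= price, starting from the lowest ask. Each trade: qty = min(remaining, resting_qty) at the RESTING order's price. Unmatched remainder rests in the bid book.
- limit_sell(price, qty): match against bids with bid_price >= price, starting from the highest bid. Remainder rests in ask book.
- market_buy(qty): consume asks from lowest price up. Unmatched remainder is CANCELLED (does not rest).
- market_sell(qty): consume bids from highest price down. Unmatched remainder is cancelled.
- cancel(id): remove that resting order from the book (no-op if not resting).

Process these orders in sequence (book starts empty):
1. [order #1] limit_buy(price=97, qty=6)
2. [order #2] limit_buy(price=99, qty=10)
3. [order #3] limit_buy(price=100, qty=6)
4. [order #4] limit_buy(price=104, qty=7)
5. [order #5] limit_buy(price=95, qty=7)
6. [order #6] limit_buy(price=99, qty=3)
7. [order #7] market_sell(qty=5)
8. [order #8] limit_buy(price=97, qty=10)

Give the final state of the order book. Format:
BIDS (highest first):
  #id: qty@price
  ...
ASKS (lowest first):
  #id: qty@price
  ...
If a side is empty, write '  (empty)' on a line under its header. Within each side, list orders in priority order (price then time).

After op 1 [order #1] limit_buy(price=97, qty=6): fills=none; bids=[#1:6@97] asks=[-]
After op 2 [order #2] limit_buy(price=99, qty=10): fills=none; bids=[#2:10@99 #1:6@97] asks=[-]
After op 3 [order #3] limit_buy(price=100, qty=6): fills=none; bids=[#3:6@100 #2:10@99 #1:6@97] asks=[-]
After op 4 [order #4] limit_buy(price=104, qty=7): fills=none; bids=[#4:7@104 #3:6@100 #2:10@99 #1:6@97] asks=[-]
After op 5 [order #5] limit_buy(price=95, qty=7): fills=none; bids=[#4:7@104 #3:6@100 #2:10@99 #1:6@97 #5:7@95] asks=[-]
After op 6 [order #6] limit_buy(price=99, qty=3): fills=none; bids=[#4:7@104 #3:6@100 #2:10@99 #6:3@99 #1:6@97 #5:7@95] asks=[-]
After op 7 [order #7] market_sell(qty=5): fills=#4x#7:5@104; bids=[#4:2@104 #3:6@100 #2:10@99 #6:3@99 #1:6@97 #5:7@95] asks=[-]
After op 8 [order #8] limit_buy(price=97, qty=10): fills=none; bids=[#4:2@104 #3:6@100 #2:10@99 #6:3@99 #1:6@97 #8:10@97 #5:7@95] asks=[-]

Answer: BIDS (highest first):
  #4: 2@104
  #3: 6@100
  #2: 10@99
  #6: 3@99
  #1: 6@97
  #8: 10@97
  #5: 7@95
ASKS (lowest first):
  (empty)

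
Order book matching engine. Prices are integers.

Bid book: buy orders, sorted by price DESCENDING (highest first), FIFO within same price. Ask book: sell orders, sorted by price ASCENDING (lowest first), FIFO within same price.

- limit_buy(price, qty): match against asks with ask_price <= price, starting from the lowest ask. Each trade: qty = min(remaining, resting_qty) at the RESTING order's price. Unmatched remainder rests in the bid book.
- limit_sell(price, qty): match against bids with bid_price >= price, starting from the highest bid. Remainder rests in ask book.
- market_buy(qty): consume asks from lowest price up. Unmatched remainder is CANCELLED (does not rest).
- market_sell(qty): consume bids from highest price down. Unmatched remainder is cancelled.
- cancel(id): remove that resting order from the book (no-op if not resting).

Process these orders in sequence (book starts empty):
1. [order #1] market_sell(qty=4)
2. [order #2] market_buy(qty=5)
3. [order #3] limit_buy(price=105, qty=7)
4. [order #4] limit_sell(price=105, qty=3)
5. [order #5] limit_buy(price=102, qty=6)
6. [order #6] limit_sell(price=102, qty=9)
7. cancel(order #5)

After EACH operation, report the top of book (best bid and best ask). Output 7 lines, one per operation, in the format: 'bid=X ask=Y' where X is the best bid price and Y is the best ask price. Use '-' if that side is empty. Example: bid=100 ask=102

Answer: bid=- ask=-
bid=- ask=-
bid=105 ask=-
bid=105 ask=-
bid=105 ask=-
bid=102 ask=-
bid=- ask=-

Derivation:
After op 1 [order #1] market_sell(qty=4): fills=none; bids=[-] asks=[-]
After op 2 [order #2] market_buy(qty=5): fills=none; bids=[-] asks=[-]
After op 3 [order #3] limit_buy(price=105, qty=7): fills=none; bids=[#3:7@105] asks=[-]
After op 4 [order #4] limit_sell(price=105, qty=3): fills=#3x#4:3@105; bids=[#3:4@105] asks=[-]
After op 5 [order #5] limit_buy(price=102, qty=6): fills=none; bids=[#3:4@105 #5:6@102] asks=[-]
After op 6 [order #6] limit_sell(price=102, qty=9): fills=#3x#6:4@105 #5x#6:5@102; bids=[#5:1@102] asks=[-]
After op 7 cancel(order #5): fills=none; bids=[-] asks=[-]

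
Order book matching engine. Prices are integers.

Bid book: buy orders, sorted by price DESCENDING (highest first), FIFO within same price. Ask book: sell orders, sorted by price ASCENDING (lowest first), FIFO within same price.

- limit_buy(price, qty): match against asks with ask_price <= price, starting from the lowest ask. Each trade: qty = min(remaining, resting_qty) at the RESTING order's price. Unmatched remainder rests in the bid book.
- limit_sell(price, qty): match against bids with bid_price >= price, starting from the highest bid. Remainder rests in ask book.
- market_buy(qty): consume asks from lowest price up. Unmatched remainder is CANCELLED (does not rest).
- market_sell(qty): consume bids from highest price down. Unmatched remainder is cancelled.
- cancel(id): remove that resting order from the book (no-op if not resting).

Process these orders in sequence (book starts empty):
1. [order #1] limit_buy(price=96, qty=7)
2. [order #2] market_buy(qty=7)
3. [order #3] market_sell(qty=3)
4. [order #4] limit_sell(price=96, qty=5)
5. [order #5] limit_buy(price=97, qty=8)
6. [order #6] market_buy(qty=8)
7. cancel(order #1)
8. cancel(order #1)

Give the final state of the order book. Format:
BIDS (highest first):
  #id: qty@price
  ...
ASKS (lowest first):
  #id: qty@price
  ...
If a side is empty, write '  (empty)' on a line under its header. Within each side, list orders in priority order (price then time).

Answer: BIDS (highest first):
  #5: 7@97
ASKS (lowest first):
  (empty)

Derivation:
After op 1 [order #1] limit_buy(price=96, qty=7): fills=none; bids=[#1:7@96] asks=[-]
After op 2 [order #2] market_buy(qty=7): fills=none; bids=[#1:7@96] asks=[-]
After op 3 [order #3] market_sell(qty=3): fills=#1x#3:3@96; bids=[#1:4@96] asks=[-]
After op 4 [order #4] limit_sell(price=96, qty=5): fills=#1x#4:4@96; bids=[-] asks=[#4:1@96]
After op 5 [order #5] limit_buy(price=97, qty=8): fills=#5x#4:1@96; bids=[#5:7@97] asks=[-]
After op 6 [order #6] market_buy(qty=8): fills=none; bids=[#5:7@97] asks=[-]
After op 7 cancel(order #1): fills=none; bids=[#5:7@97] asks=[-]
After op 8 cancel(order #1): fills=none; bids=[#5:7@97] asks=[-]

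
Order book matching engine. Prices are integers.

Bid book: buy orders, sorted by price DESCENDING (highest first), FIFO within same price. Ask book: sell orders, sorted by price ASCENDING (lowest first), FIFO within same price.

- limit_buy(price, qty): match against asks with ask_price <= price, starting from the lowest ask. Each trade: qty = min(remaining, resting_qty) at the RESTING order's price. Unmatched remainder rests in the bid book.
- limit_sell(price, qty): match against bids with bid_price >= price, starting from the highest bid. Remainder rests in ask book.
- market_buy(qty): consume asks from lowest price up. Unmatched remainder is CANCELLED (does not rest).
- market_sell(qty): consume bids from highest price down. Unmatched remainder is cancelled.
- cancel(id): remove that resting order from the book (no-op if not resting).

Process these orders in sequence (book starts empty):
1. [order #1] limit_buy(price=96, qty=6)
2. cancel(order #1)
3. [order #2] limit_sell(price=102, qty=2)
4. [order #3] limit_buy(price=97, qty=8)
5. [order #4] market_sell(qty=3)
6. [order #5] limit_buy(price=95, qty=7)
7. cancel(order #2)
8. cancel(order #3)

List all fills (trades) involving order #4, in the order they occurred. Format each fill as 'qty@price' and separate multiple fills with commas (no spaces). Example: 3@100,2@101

Answer: 3@97

Derivation:
After op 1 [order #1] limit_buy(price=96, qty=6): fills=none; bids=[#1:6@96] asks=[-]
After op 2 cancel(order #1): fills=none; bids=[-] asks=[-]
After op 3 [order #2] limit_sell(price=102, qty=2): fills=none; bids=[-] asks=[#2:2@102]
After op 4 [order #3] limit_buy(price=97, qty=8): fills=none; bids=[#3:8@97] asks=[#2:2@102]
After op 5 [order #4] market_sell(qty=3): fills=#3x#4:3@97; bids=[#3:5@97] asks=[#2:2@102]
After op 6 [order #5] limit_buy(price=95, qty=7): fills=none; bids=[#3:5@97 #5:7@95] asks=[#2:2@102]
After op 7 cancel(order #2): fills=none; bids=[#3:5@97 #5:7@95] asks=[-]
After op 8 cancel(order #3): fills=none; bids=[#5:7@95] asks=[-]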